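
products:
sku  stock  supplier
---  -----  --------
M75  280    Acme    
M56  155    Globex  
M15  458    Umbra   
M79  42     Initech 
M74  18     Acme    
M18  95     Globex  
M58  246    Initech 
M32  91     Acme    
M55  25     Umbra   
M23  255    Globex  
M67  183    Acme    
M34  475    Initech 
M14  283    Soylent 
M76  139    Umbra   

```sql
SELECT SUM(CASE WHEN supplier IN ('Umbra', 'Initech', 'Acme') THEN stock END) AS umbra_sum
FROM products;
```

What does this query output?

1957

sku=M75: ✓ → 280
sku=M56: ✗
sku=M15: ✓ → 458
sku=M79: ✓ → 42
sku=M74: ✓ → 18
sku=M18: ✗
sku=M58: ✓ → 246
sku=M32: ✓ → 91
sku=M55: ✓ → 25
sku=M23: ✗
sku=M67: ✓ → 183
sku=M34: ✓ → 475
sku=M14: ✗
sku=M76: ✓ → 139
umbra_sum = 280 + 458 + 42 + 18 + 246 + 91 + 25 + 183 + 475 + 139 = 1957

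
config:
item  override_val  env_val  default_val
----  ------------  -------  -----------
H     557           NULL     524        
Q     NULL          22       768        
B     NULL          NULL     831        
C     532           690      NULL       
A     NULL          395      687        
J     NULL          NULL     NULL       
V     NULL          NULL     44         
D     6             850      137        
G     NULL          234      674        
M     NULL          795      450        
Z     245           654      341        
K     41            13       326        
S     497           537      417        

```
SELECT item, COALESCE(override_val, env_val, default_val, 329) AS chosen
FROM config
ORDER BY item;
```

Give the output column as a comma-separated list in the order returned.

item=A: override_val=NULL, env_val=395 → 395
item=B: override_val=NULL, env_val=NULL, default_val=831 → 831
item=C: override_val=532 → 532
item=D: override_val=6 → 6
item=G: override_val=NULL, env_val=234 → 234
item=H: override_val=557 → 557
item=J: override_val=NULL, env_val=NULL, default_val=NULL, → literal 329 → 329
item=K: override_val=41 → 41
item=M: override_val=NULL, env_val=795 → 795
item=Q: override_val=NULL, env_val=22 → 22
item=S: override_val=497 → 497
item=V: override_val=NULL, env_val=NULL, default_val=44 → 44
item=Z: override_val=245 → 245

395, 831, 532, 6, 234, 557, 329, 41, 795, 22, 497, 44, 245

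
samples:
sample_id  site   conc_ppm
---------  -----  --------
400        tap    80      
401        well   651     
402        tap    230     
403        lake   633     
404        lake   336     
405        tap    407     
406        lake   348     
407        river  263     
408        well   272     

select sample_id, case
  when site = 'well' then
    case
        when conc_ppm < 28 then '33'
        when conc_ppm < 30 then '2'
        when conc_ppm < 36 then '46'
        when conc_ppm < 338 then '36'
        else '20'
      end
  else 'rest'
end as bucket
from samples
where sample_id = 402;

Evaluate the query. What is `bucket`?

sample_id = 402: site=tap, conc_ppm=230.
site='tap' → outer ELSE → rest

rest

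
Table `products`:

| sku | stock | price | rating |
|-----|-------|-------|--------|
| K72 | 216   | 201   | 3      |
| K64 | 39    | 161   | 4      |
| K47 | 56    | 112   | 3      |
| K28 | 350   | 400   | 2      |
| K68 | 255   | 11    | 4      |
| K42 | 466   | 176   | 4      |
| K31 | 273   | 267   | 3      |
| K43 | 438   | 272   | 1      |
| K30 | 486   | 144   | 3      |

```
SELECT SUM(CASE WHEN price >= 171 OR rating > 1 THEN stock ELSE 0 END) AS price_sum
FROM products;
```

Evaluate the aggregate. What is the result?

sku=K72: ✓ → 216
sku=K64: ✓ → 39
sku=K47: ✓ → 56
sku=K28: ✓ → 350
sku=K68: ✓ → 255
sku=K42: ✓ → 466
sku=K31: ✓ → 273
sku=K43: ✓ → 438
sku=K30: ✓ → 486
price_sum = 216 + 39 + 56 + 350 + 255 + 466 + 273 + 438 + 486 = 2579

2579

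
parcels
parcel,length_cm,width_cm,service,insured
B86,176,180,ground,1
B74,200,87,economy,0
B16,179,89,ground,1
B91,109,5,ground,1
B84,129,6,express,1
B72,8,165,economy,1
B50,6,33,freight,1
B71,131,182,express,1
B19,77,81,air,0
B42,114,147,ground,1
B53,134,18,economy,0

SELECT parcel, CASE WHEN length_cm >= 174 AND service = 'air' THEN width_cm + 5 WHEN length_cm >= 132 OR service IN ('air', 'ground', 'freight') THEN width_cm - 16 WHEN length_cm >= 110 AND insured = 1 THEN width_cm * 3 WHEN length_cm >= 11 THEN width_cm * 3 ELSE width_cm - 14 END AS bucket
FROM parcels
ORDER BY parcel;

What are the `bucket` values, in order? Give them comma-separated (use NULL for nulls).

73, 65, 131, 17, 2, 546, 151, 71, 18, 164, -11

parcel=B16: length_cm >= 132 OR service IN ('air', 'ground', 'freight') → 73
parcel=B19: length_cm >= 132 OR service IN ('air', 'ground', 'freight') → 65
parcel=B42: length_cm >= 132 OR service IN ('air', 'ground', 'freight') → 131
parcel=B50: length_cm >= 132 OR service IN ('air', 'ground', 'freight') → 17
parcel=B53: length_cm >= 132 OR service IN ('air', 'ground', 'freight') → 2
parcel=B71: length_cm >= 110 AND insured = 1 → 546
parcel=B72: ELSE → 151
parcel=B74: length_cm >= 132 OR service IN ('air', 'ground', 'freight') → 71
parcel=B84: length_cm >= 110 AND insured = 1 → 18
parcel=B86: length_cm >= 132 OR service IN ('air', 'ground', 'freight') → 164
parcel=B91: length_cm >= 132 OR service IN ('air', 'ground', 'freight') → -11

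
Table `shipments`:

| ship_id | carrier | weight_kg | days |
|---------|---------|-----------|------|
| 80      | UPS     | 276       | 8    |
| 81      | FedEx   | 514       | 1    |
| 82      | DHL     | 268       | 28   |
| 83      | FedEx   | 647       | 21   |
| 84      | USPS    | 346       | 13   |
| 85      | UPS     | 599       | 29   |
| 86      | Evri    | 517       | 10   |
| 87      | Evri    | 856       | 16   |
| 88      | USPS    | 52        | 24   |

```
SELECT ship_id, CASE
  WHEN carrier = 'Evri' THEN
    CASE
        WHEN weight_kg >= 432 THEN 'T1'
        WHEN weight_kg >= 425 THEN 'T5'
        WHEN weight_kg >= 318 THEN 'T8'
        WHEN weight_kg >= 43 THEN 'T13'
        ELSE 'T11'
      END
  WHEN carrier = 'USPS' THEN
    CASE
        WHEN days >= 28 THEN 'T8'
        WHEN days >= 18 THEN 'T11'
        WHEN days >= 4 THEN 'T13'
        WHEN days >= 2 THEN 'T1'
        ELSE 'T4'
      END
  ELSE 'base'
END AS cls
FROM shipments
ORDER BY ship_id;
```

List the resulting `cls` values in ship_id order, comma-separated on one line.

ship_id=80: carrier='UPS' → outer ELSE → base
ship_id=81: carrier='FedEx' → outer ELSE → base
ship_id=82: carrier='DHL' → outer ELSE → base
ship_id=83: carrier='FedEx' → outer ELSE → base
ship_id=84: carrier='USPS' → inner[days >= 4] → T13
ship_id=85: carrier='UPS' → outer ELSE → base
ship_id=86: carrier='Evri' → inner[weight_kg >= 432] → T1
ship_id=87: carrier='Evri' → inner[weight_kg >= 432] → T1
ship_id=88: carrier='USPS' → inner[days >= 18] → T11

base, base, base, base, T13, base, T1, T1, T11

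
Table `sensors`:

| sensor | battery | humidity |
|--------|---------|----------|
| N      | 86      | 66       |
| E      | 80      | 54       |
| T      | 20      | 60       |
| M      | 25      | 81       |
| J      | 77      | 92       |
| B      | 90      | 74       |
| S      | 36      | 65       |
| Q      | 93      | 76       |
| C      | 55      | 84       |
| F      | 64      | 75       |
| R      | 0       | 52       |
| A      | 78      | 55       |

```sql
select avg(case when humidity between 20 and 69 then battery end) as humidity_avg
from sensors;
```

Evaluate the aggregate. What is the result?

sensor=N: ✓ → 86
sensor=E: ✓ → 80
sensor=T: ✓ → 20
sensor=M: ✗
sensor=J: ✗
sensor=B: ✗
sensor=S: ✓ → 36
sensor=Q: ✗
sensor=C: ✗
sensor=F: ✗
sensor=R: ✓ → 0
sensor=A: ✓ → 78
humidity_avg = (86 + 80 + 20 + 36 + 0 + 78) / 6 = 50

50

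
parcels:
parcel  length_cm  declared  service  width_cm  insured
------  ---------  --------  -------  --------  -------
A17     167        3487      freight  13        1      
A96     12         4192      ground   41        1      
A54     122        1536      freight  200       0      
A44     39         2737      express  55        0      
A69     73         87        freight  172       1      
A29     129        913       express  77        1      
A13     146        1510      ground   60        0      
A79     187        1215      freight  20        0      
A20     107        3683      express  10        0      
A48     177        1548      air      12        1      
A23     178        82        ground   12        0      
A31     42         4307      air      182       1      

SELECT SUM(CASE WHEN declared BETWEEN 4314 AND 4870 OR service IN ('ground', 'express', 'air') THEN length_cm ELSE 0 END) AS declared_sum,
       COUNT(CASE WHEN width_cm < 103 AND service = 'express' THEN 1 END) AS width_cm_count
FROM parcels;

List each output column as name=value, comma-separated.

declared_sum=830, width_cm_count=3

[declared_sum: declared BETWEEN 4314 AND 4870 OR service IN ('ground', 'express', 'air')]
parcel=A17: ✗
parcel=A96: ✓ → 12
parcel=A54: ✗
parcel=A44: ✓ → 39
parcel=A69: ✗
parcel=A29: ✓ → 129
parcel=A13: ✓ → 146
parcel=A79: ✗
parcel=A20: ✓ → 107
parcel=A48: ✓ → 177
parcel=A23: ✓ → 178
parcel=A31: ✓ → 42
declared_sum = 12 + 39 + 129 + 146 + 107 + 177 + 178 + 42 = 830
—
[width_cm_count: width_cm < 103 AND service = 'express']
parcel=A17: ✗
parcel=A96: ✗
parcel=A54: ✗
parcel=A44: ✓ → 1
parcel=A69: ✗
parcel=A29: ✓ → 1
parcel=A13: ✗
parcel=A79: ✗
parcel=A20: ✓ → 1
parcel=A48: ✗
parcel=A23: ✗
parcel=A31: ✗
width_cm_count = COUNT(1, 1, 1) = 3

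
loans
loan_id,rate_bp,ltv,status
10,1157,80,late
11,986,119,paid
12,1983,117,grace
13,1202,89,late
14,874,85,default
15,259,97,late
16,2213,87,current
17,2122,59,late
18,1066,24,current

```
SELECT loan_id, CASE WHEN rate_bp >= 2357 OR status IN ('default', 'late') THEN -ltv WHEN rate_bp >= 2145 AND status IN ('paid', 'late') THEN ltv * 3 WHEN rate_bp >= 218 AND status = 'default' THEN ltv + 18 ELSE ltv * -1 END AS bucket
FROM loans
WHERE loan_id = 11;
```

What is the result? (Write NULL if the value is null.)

loan_id = 11: rate_bp=986, ltv=119, status=paid.
rate_bp >= 2357 OR status IN ('default', 'late') → false
rate_bp >= 2145 AND status IN ('paid', 'late') → false
rate_bp >= 218 AND status = 'default' → false
No prior WHEN matched → ELSE → -119

-119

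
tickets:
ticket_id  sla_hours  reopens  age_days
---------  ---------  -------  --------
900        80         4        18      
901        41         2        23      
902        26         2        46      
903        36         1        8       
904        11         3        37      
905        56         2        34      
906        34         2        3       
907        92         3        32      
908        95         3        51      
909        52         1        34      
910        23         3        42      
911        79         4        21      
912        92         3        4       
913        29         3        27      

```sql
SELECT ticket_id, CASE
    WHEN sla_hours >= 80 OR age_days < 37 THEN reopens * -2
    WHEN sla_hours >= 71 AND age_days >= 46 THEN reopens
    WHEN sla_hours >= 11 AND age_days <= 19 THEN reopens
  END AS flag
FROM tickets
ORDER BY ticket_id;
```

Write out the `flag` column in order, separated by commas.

ticket_id=900: sla_hours >= 80 OR age_days < 37 → -8
ticket_id=901: sla_hours >= 80 OR age_days < 37 → -4
ticket_id=902: (no match → NULL) → NULL
ticket_id=903: sla_hours >= 80 OR age_days < 37 → -2
ticket_id=904: (no match → NULL) → NULL
ticket_id=905: sla_hours >= 80 OR age_days < 37 → -4
ticket_id=906: sla_hours >= 80 OR age_days < 37 → -4
ticket_id=907: sla_hours >= 80 OR age_days < 37 → -6
ticket_id=908: sla_hours >= 80 OR age_days < 37 → -6
ticket_id=909: sla_hours >= 80 OR age_days < 37 → -2
ticket_id=910: (no match → NULL) → NULL
ticket_id=911: sla_hours >= 80 OR age_days < 37 → -8
ticket_id=912: sla_hours >= 80 OR age_days < 37 → -6
ticket_id=913: sla_hours >= 80 OR age_days < 37 → -6

-8, -4, NULL, -2, NULL, -4, -4, -6, -6, -2, NULL, -8, -6, -6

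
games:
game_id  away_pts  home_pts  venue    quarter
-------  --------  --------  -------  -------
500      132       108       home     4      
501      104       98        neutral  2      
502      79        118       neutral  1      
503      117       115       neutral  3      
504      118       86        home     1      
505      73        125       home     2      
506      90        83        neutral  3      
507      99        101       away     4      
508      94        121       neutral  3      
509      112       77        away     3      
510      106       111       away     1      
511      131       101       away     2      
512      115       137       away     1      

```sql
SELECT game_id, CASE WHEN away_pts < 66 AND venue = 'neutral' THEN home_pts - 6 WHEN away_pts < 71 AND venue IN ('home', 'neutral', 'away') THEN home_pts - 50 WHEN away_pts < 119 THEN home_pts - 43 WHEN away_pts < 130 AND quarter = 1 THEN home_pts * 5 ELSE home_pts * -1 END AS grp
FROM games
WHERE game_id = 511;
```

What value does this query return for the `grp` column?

-101

game_id = 511: away_pts=131, home_pts=101, venue=away, quarter=2.
away_pts < 66 AND venue = 'neutral' → false
away_pts < 71 AND venue IN ('home', 'neutral', 'away') → false
away_pts < 119 → false
away_pts < 130 AND quarter = 1 → false
No prior WHEN matched → ELSE → -101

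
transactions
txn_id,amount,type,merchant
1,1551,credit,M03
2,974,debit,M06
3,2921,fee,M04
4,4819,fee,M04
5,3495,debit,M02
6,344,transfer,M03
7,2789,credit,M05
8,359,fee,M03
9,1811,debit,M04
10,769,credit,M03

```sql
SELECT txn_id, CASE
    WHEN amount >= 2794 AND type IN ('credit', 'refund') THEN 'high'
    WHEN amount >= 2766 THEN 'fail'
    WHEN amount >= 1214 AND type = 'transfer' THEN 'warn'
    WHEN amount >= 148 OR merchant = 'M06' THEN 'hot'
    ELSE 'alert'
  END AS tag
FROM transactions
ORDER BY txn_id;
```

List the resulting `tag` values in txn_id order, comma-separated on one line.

txn_id=1: amount >= 148 OR merchant = 'M06' → hot
txn_id=2: amount >= 148 OR merchant = 'M06' → hot
txn_id=3: amount >= 2766 → fail
txn_id=4: amount >= 2766 → fail
txn_id=5: amount >= 2766 → fail
txn_id=6: amount >= 148 OR merchant = 'M06' → hot
txn_id=7: amount >= 2766 → fail
txn_id=8: amount >= 148 OR merchant = 'M06' → hot
txn_id=9: amount >= 148 OR merchant = 'M06' → hot
txn_id=10: amount >= 148 OR merchant = 'M06' → hot

hot, hot, fail, fail, fail, hot, fail, hot, hot, hot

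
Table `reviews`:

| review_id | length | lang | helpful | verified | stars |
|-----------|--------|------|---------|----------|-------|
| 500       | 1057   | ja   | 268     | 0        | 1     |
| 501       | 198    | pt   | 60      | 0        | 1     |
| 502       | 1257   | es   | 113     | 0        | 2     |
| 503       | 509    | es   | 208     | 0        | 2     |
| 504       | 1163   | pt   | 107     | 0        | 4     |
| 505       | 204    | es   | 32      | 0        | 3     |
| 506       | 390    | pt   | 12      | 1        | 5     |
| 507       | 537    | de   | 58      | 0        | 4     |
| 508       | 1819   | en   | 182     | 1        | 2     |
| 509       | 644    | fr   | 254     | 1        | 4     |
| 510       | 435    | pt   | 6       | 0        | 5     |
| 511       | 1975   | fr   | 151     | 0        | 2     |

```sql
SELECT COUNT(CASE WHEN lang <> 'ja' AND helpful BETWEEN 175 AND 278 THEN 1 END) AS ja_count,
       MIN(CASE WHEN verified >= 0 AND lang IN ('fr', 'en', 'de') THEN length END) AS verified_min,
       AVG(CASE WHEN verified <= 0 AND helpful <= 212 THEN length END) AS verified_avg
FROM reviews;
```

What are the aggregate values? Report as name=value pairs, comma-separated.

[ja_count: lang <> 'ja' AND helpful BETWEEN 175 AND 278]
review_id=500: ✗
review_id=501: ✗
review_id=502: ✗
review_id=503: ✓ → 1
review_id=504: ✗
review_id=505: ✗
review_id=506: ✗
review_id=507: ✗
review_id=508: ✓ → 1
review_id=509: ✓ → 1
review_id=510: ✗
review_id=511: ✗
ja_count = COUNT(1, 1, 1) = 3
—
[verified_min: verified >= 0 AND lang IN ('fr', 'en', 'de')]
review_id=500: ✗
review_id=501: ✗
review_id=502: ✗
review_id=503: ✗
review_id=504: ✗
review_id=505: ✗
review_id=506: ✗
review_id=507: ✓ → 537
review_id=508: ✓ → 1819
review_id=509: ✓ → 644
review_id=510: ✗
review_id=511: ✓ → 1975
verified_min = MIN(537, 1819, 644, 1975) = 537
—
[verified_avg: verified <= 0 AND helpful <= 212]
review_id=500: ✗
review_id=501: ✓ → 198
review_id=502: ✓ → 1257
review_id=503: ✓ → 509
review_id=504: ✓ → 1163
review_id=505: ✓ → 204
review_id=506: ✗
review_id=507: ✓ → 537
review_id=508: ✗
review_id=509: ✗
review_id=510: ✓ → 435
review_id=511: ✓ → 1975
verified_avg = (198 + 1257 + 509 + 1163 + 204 + 537 + 435 + 1975) / 8 = 784.75

ja_count=3, verified_min=537, verified_avg=784.75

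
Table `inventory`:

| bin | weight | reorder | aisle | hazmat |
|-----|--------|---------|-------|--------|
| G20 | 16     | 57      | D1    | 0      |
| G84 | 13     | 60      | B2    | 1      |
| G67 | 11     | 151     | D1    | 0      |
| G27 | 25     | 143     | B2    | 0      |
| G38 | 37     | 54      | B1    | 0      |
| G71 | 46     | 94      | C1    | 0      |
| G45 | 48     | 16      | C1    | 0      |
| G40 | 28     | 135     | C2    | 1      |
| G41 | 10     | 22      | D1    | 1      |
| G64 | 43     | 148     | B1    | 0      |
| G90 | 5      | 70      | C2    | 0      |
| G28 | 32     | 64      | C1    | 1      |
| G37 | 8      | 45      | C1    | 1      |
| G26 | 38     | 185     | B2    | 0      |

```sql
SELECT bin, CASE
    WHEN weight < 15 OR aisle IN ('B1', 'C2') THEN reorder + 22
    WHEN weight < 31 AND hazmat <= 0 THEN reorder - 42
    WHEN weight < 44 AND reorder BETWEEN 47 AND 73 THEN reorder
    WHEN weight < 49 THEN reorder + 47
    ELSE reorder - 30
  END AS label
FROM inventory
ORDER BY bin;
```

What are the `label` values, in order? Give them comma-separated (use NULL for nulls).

15, 232, 101, 64, 67, 76, 157, 44, 63, 170, 173, 141, 82, 92

bin=G20: weight < 31 AND hazmat <= 0 → 15
bin=G26: weight < 49 → 232
bin=G27: weight < 31 AND hazmat <= 0 → 101
bin=G28: weight < 44 AND reorder BETWEEN 47 AND 73 → 64
bin=G37: weight < 15 OR aisle IN ('B1', 'C2') → 67
bin=G38: weight < 15 OR aisle IN ('B1', 'C2') → 76
bin=G40: weight < 15 OR aisle IN ('B1', 'C2') → 157
bin=G41: weight < 15 OR aisle IN ('B1', 'C2') → 44
bin=G45: weight < 49 → 63
bin=G64: weight < 15 OR aisle IN ('B1', 'C2') → 170
bin=G67: weight < 15 OR aisle IN ('B1', 'C2') → 173
bin=G71: weight < 49 → 141
bin=G84: weight < 15 OR aisle IN ('B1', 'C2') → 82
bin=G90: weight < 15 OR aisle IN ('B1', 'C2') → 92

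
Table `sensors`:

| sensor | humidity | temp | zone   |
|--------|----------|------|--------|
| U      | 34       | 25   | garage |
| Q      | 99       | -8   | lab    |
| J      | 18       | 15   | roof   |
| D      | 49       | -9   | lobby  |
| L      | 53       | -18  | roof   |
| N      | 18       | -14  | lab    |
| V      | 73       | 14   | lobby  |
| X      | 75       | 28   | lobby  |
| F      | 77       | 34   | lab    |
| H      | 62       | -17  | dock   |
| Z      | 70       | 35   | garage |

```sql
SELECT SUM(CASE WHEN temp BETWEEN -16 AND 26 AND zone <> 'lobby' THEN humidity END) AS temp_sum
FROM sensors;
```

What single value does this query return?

169

sensor=U: ✓ → 34
sensor=Q: ✓ → 99
sensor=J: ✓ → 18
sensor=D: ✗
sensor=L: ✗
sensor=N: ✓ → 18
sensor=V: ✗
sensor=X: ✗
sensor=F: ✗
sensor=H: ✗
sensor=Z: ✗
temp_sum = 34 + 99 + 18 + 18 = 169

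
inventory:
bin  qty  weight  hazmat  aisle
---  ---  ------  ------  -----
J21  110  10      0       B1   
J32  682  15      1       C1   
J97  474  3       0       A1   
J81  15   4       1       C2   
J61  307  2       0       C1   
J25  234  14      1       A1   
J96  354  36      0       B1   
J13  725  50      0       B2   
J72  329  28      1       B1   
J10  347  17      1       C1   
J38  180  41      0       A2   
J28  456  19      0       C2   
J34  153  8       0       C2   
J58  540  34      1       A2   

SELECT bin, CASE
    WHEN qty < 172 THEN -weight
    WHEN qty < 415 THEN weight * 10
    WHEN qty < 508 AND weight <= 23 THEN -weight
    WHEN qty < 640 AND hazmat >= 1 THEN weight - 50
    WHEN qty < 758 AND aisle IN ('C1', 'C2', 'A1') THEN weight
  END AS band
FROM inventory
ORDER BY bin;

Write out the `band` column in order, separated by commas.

bin=J10: qty < 415 → 170
bin=J13: (no match → NULL) → NULL
bin=J21: qty < 172 → -10
bin=J25: qty < 415 → 140
bin=J28: qty < 508 AND weight <= 23 → -19
bin=J32: qty < 758 AND aisle IN ('C1', 'C2', 'A1') → 15
bin=J34: qty < 172 → -8
bin=J38: qty < 415 → 410
bin=J58: qty < 640 AND hazmat >= 1 → -16
bin=J61: qty < 415 → 20
bin=J72: qty < 415 → 280
bin=J81: qty < 172 → -4
bin=J96: qty < 415 → 360
bin=J97: qty < 508 AND weight <= 23 → -3

170, NULL, -10, 140, -19, 15, -8, 410, -16, 20, 280, -4, 360, -3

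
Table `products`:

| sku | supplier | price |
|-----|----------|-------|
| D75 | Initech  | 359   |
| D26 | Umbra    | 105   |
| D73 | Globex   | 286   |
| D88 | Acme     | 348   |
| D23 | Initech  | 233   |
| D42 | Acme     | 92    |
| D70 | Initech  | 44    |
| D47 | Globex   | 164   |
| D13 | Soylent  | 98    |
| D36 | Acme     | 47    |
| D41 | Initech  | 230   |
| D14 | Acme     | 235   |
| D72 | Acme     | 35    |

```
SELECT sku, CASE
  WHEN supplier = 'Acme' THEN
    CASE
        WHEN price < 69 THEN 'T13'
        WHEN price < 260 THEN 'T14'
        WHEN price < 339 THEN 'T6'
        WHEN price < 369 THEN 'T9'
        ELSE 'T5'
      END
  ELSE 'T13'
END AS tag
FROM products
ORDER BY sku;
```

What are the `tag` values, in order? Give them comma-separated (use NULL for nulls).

sku=D13: supplier='Soylent' → outer ELSE → T13
sku=D14: supplier='Acme' → inner[price < 260] → T14
sku=D23: supplier='Initech' → outer ELSE → T13
sku=D26: supplier='Umbra' → outer ELSE → T13
sku=D36: supplier='Acme' → inner[price < 69] → T13
sku=D41: supplier='Initech' → outer ELSE → T13
sku=D42: supplier='Acme' → inner[price < 260] → T14
sku=D47: supplier='Globex' → outer ELSE → T13
sku=D70: supplier='Initech' → outer ELSE → T13
sku=D72: supplier='Acme' → inner[price < 69] → T13
sku=D73: supplier='Globex' → outer ELSE → T13
sku=D75: supplier='Initech' → outer ELSE → T13
sku=D88: supplier='Acme' → inner[price < 369] → T9

T13, T14, T13, T13, T13, T13, T14, T13, T13, T13, T13, T13, T9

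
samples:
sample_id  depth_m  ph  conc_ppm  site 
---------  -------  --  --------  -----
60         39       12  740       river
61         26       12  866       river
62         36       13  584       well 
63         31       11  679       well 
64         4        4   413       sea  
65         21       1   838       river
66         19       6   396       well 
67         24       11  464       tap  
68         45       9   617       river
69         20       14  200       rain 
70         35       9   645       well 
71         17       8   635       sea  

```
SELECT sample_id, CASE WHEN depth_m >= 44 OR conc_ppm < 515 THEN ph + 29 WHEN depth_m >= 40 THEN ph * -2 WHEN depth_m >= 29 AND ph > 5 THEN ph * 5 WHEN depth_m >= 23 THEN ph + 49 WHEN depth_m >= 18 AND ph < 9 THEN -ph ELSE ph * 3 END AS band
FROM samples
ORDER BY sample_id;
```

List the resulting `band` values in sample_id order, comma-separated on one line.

sample_id=60: depth_m >= 29 AND ph > 5 → 60
sample_id=61: depth_m >= 23 → 61
sample_id=62: depth_m >= 29 AND ph > 5 → 65
sample_id=63: depth_m >= 29 AND ph > 5 → 55
sample_id=64: depth_m >= 44 OR conc_ppm < 515 → 33
sample_id=65: depth_m >= 18 AND ph < 9 → -1
sample_id=66: depth_m >= 44 OR conc_ppm < 515 → 35
sample_id=67: depth_m >= 44 OR conc_ppm < 515 → 40
sample_id=68: depth_m >= 44 OR conc_ppm < 515 → 38
sample_id=69: depth_m >= 44 OR conc_ppm < 515 → 43
sample_id=70: depth_m >= 29 AND ph > 5 → 45
sample_id=71: ELSE → 24

60, 61, 65, 55, 33, -1, 35, 40, 38, 43, 45, 24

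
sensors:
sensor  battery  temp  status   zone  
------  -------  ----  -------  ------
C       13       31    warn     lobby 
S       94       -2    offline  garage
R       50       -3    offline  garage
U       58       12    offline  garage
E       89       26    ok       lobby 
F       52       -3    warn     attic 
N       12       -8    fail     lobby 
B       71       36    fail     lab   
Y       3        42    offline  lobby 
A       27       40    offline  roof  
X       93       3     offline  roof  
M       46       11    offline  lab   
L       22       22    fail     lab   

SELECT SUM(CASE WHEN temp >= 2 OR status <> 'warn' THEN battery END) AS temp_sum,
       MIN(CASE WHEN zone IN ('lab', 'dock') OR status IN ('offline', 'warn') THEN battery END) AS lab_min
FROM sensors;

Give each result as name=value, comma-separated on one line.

[temp_sum: temp >= 2 OR status <> 'warn']
sensor=C: ✓ → 13
sensor=S: ✓ → 94
sensor=R: ✓ → 50
sensor=U: ✓ → 58
sensor=E: ✓ → 89
sensor=F: ✗
sensor=N: ✓ → 12
sensor=B: ✓ → 71
sensor=Y: ✓ → 3
sensor=A: ✓ → 27
sensor=X: ✓ → 93
sensor=M: ✓ → 46
sensor=L: ✓ → 22
temp_sum = 13 + 94 + 50 + 58 + 89 + 12 + 71 + 3 + 27 + 93 + 46 + 22 = 578
—
[lab_min: zone IN ('lab', 'dock') OR status IN ('offline', 'warn')]
sensor=C: ✓ → 13
sensor=S: ✓ → 94
sensor=R: ✓ → 50
sensor=U: ✓ → 58
sensor=E: ✗
sensor=F: ✓ → 52
sensor=N: ✗
sensor=B: ✓ → 71
sensor=Y: ✓ → 3
sensor=A: ✓ → 27
sensor=X: ✓ → 93
sensor=M: ✓ → 46
sensor=L: ✓ → 22
lab_min = MIN(13, 94, 50, 58, 52, 71, 3, 27, 93, 46, 22) = 3

temp_sum=578, lab_min=3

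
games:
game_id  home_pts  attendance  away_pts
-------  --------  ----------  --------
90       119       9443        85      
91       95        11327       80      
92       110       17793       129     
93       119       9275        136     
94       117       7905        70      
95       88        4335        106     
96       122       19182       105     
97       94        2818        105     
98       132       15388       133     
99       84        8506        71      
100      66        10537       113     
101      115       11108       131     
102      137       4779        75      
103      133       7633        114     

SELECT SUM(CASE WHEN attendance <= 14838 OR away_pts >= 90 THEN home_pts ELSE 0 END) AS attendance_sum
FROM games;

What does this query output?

game_id=90: ✓ → 119
game_id=91: ✓ → 95
game_id=92: ✓ → 110
game_id=93: ✓ → 119
game_id=94: ✓ → 117
game_id=95: ✓ → 88
game_id=96: ✓ → 122
game_id=97: ✓ → 94
game_id=98: ✓ → 132
game_id=99: ✓ → 84
game_id=100: ✓ → 66
game_id=101: ✓ → 115
game_id=102: ✓ → 137
game_id=103: ✓ → 133
attendance_sum = 119 + 95 + 110 + 119 + 117 + 88 + 122 + 94 + 132 + 84 + 66 + 115 + 137 + 133 = 1531

1531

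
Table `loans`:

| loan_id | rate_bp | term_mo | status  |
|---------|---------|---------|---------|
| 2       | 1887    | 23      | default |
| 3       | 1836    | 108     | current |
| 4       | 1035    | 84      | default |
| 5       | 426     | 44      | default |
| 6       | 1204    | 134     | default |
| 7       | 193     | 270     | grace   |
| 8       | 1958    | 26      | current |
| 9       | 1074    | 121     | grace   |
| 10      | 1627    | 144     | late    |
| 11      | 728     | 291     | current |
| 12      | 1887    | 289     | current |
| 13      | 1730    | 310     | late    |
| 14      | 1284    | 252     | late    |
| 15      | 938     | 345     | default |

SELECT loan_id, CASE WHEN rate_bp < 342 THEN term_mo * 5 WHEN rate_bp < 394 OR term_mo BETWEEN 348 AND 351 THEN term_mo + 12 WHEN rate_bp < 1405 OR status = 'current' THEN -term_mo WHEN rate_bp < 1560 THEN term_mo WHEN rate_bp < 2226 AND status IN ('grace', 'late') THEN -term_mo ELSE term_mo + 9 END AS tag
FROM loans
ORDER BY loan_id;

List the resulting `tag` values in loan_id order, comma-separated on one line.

32, -108, -84, -44, -134, 1350, -26, -121, -144, -291, -289, -310, -252, -345

loan_id=2: ELSE → 32
loan_id=3: rate_bp < 1405 OR status = 'current' → -108
loan_id=4: rate_bp < 1405 OR status = 'current' → -84
loan_id=5: rate_bp < 1405 OR status = 'current' → -44
loan_id=6: rate_bp < 1405 OR status = 'current' → -134
loan_id=7: rate_bp < 342 → 1350
loan_id=8: rate_bp < 1405 OR status = 'current' → -26
loan_id=9: rate_bp < 1405 OR status = 'current' → -121
loan_id=10: rate_bp < 2226 AND status IN ('grace', 'late') → -144
loan_id=11: rate_bp < 1405 OR status = 'current' → -291
loan_id=12: rate_bp < 1405 OR status = 'current' → -289
loan_id=13: rate_bp < 2226 AND status IN ('grace', 'late') → -310
loan_id=14: rate_bp < 1405 OR status = 'current' → -252
loan_id=15: rate_bp < 1405 OR status = 'current' → -345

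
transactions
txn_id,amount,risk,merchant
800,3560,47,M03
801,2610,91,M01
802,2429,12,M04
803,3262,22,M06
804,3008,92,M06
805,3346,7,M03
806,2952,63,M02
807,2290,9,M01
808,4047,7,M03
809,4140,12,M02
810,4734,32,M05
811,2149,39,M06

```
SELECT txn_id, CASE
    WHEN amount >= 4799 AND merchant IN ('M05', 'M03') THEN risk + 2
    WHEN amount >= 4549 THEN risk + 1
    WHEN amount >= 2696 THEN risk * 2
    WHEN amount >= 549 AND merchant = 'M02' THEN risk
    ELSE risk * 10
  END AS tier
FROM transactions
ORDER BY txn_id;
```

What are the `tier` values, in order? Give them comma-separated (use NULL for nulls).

txn_id=800: amount >= 2696 → 94
txn_id=801: ELSE → 910
txn_id=802: ELSE → 120
txn_id=803: amount >= 2696 → 44
txn_id=804: amount >= 2696 → 184
txn_id=805: amount >= 2696 → 14
txn_id=806: amount >= 2696 → 126
txn_id=807: ELSE → 90
txn_id=808: amount >= 2696 → 14
txn_id=809: amount >= 2696 → 24
txn_id=810: amount >= 4549 → 33
txn_id=811: ELSE → 390

94, 910, 120, 44, 184, 14, 126, 90, 14, 24, 33, 390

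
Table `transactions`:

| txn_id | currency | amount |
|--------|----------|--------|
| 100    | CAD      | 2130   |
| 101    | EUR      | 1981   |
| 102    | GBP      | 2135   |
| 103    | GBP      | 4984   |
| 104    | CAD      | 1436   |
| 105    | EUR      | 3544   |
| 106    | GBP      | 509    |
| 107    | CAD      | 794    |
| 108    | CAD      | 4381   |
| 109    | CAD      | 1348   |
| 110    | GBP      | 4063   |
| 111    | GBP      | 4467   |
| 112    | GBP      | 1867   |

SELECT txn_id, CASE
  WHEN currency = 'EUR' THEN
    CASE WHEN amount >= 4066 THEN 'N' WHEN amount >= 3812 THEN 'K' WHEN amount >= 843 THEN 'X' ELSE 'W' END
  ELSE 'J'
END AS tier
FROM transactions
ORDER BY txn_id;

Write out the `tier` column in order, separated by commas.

J, X, J, J, J, X, J, J, J, J, J, J, J

txn_id=100: currency='CAD' → outer ELSE → J
txn_id=101: currency='EUR' → inner[amount >= 843] → X
txn_id=102: currency='GBP' → outer ELSE → J
txn_id=103: currency='GBP' → outer ELSE → J
txn_id=104: currency='CAD' → outer ELSE → J
txn_id=105: currency='EUR' → inner[amount >= 843] → X
txn_id=106: currency='GBP' → outer ELSE → J
txn_id=107: currency='CAD' → outer ELSE → J
txn_id=108: currency='CAD' → outer ELSE → J
txn_id=109: currency='CAD' → outer ELSE → J
txn_id=110: currency='GBP' → outer ELSE → J
txn_id=111: currency='GBP' → outer ELSE → J
txn_id=112: currency='GBP' → outer ELSE → J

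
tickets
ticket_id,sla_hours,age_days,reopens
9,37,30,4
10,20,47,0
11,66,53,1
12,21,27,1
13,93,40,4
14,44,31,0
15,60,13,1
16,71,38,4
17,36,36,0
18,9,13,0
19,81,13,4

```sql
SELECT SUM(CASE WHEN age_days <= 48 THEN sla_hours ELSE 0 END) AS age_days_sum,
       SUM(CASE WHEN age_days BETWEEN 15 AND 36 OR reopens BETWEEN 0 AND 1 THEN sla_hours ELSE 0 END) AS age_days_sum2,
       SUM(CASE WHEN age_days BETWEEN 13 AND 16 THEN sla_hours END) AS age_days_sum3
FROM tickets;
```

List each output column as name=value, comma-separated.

[age_days_sum: age_days <= 48]
ticket_id=9: ✓ → 37
ticket_id=10: ✓ → 20
ticket_id=11: ✗
ticket_id=12: ✓ → 21
ticket_id=13: ✓ → 93
ticket_id=14: ✓ → 44
ticket_id=15: ✓ → 60
ticket_id=16: ✓ → 71
ticket_id=17: ✓ → 36
ticket_id=18: ✓ → 9
ticket_id=19: ✓ → 81
age_days_sum = 37 + 20 + 21 + 93 + 44 + 60 + 71 + 36 + 9 + 81 = 472
—
[age_days_sum2: age_days BETWEEN 15 AND 36 OR reopens BETWEEN 0 AND 1]
ticket_id=9: ✓ → 37
ticket_id=10: ✓ → 20
ticket_id=11: ✓ → 66
ticket_id=12: ✓ → 21
ticket_id=13: ✗
ticket_id=14: ✓ → 44
ticket_id=15: ✓ → 60
ticket_id=16: ✗
ticket_id=17: ✓ → 36
ticket_id=18: ✓ → 9
ticket_id=19: ✗
age_days_sum2 = 37 + 20 + 66 + 21 + 44 + 60 + 36 + 9 = 293
—
[age_days_sum3: age_days BETWEEN 13 AND 16]
ticket_id=9: ✗
ticket_id=10: ✗
ticket_id=11: ✗
ticket_id=12: ✗
ticket_id=13: ✗
ticket_id=14: ✗
ticket_id=15: ✓ → 60
ticket_id=16: ✗
ticket_id=17: ✗
ticket_id=18: ✓ → 9
ticket_id=19: ✓ → 81
age_days_sum3 = 60 + 9 + 81 = 150

age_days_sum=472, age_days_sum2=293, age_days_sum3=150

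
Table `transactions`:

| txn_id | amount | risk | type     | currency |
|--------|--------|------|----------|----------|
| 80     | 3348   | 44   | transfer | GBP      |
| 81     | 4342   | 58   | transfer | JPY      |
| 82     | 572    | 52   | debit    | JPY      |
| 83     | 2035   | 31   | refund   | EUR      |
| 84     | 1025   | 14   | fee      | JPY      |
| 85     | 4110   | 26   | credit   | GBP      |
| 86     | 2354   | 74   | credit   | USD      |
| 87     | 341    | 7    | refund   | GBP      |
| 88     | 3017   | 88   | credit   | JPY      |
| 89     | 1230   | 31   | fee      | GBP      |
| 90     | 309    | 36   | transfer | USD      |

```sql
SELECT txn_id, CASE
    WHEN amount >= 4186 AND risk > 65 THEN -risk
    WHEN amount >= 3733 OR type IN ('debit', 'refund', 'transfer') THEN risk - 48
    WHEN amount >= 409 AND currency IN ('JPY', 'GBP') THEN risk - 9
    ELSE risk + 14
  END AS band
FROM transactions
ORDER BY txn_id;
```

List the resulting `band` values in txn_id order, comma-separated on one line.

txn_id=80: amount >= 3733 OR type IN ('debit', 'refund', 'transfer') → -4
txn_id=81: amount >= 3733 OR type IN ('debit', 'refund', 'transfer') → 10
txn_id=82: amount >= 3733 OR type IN ('debit', 'refund', 'transfer') → 4
txn_id=83: amount >= 3733 OR type IN ('debit', 'refund', 'transfer') → -17
txn_id=84: amount >= 409 AND currency IN ('JPY', 'GBP') → 5
txn_id=85: amount >= 3733 OR type IN ('debit', 'refund', 'transfer') → -22
txn_id=86: ELSE → 88
txn_id=87: amount >= 3733 OR type IN ('debit', 'refund', 'transfer') → -41
txn_id=88: amount >= 409 AND currency IN ('JPY', 'GBP') → 79
txn_id=89: amount >= 409 AND currency IN ('JPY', 'GBP') → 22
txn_id=90: amount >= 3733 OR type IN ('debit', 'refund', 'transfer') → -12

-4, 10, 4, -17, 5, -22, 88, -41, 79, 22, -12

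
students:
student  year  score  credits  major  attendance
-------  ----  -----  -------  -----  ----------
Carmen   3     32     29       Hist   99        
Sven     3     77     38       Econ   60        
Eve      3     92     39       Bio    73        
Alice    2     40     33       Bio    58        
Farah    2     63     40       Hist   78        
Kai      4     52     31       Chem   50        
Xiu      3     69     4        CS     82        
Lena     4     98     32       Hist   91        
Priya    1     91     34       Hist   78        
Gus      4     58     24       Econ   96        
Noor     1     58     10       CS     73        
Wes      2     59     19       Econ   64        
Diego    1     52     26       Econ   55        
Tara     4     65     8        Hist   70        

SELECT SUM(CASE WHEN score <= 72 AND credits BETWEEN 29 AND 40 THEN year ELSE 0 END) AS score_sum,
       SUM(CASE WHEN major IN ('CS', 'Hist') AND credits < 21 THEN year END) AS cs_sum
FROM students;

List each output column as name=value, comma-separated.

score_sum=11, cs_sum=8

[score_sum: score <= 72 AND credits BETWEEN 29 AND 40]
student=Carmen: ✓ → 3
student=Sven: ✗
student=Eve: ✗
student=Alice: ✓ → 2
student=Farah: ✓ → 2
student=Kai: ✓ → 4
student=Xiu: ✗
student=Lena: ✗
student=Priya: ✗
student=Gus: ✗
student=Noor: ✗
student=Wes: ✗
student=Diego: ✗
student=Tara: ✗
score_sum = 3 + 2 + 2 + 4 = 11
—
[cs_sum: major IN ('CS', 'Hist') AND credits < 21]
student=Carmen: ✗
student=Sven: ✗
student=Eve: ✗
student=Alice: ✗
student=Farah: ✗
student=Kai: ✗
student=Xiu: ✓ → 3
student=Lena: ✗
student=Priya: ✗
student=Gus: ✗
student=Noor: ✓ → 1
student=Wes: ✗
student=Diego: ✗
student=Tara: ✓ → 4
cs_sum = 3 + 1 + 4 = 8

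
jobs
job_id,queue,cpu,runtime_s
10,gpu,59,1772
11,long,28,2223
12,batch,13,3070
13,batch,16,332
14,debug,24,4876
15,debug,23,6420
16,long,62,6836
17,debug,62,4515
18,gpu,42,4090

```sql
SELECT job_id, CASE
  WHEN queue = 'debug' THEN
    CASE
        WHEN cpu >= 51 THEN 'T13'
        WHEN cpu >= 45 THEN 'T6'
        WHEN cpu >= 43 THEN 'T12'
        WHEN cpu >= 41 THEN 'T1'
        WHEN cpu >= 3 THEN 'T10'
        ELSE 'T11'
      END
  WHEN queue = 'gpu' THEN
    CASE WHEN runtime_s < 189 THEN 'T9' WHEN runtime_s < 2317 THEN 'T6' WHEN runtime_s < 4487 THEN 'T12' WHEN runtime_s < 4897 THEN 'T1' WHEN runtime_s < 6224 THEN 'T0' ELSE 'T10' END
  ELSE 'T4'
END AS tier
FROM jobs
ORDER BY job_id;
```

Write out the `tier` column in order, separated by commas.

job_id=10: queue='gpu' → inner[runtime_s < 2317] → T6
job_id=11: queue='long' → outer ELSE → T4
job_id=12: queue='batch' → outer ELSE → T4
job_id=13: queue='batch' → outer ELSE → T4
job_id=14: queue='debug' → inner[cpu >= 3] → T10
job_id=15: queue='debug' → inner[cpu >= 3] → T10
job_id=16: queue='long' → outer ELSE → T4
job_id=17: queue='debug' → inner[cpu >= 51] → T13
job_id=18: queue='gpu' → inner[runtime_s < 4487] → T12

T6, T4, T4, T4, T10, T10, T4, T13, T12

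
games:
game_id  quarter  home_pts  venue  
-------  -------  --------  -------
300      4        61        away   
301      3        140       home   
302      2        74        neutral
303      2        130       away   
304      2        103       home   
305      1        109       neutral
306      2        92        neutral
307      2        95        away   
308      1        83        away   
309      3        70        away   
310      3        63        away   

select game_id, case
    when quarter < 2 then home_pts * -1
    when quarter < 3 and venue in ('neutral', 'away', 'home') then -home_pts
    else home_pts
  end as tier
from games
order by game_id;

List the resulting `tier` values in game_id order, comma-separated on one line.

game_id=300: ELSE → 61
game_id=301: ELSE → 140
game_id=302: quarter < 3 and venue in ('neutral', 'away', 'home') → -74
game_id=303: quarter < 3 and venue in ('neutral', 'away', 'home') → -130
game_id=304: quarter < 3 and venue in ('neutral', 'away', 'home') → -103
game_id=305: quarter < 2 → -109
game_id=306: quarter < 3 and venue in ('neutral', 'away', 'home') → -92
game_id=307: quarter < 3 and venue in ('neutral', 'away', 'home') → -95
game_id=308: quarter < 2 → -83
game_id=309: ELSE → 70
game_id=310: ELSE → 63

61, 140, -74, -130, -103, -109, -92, -95, -83, 70, 63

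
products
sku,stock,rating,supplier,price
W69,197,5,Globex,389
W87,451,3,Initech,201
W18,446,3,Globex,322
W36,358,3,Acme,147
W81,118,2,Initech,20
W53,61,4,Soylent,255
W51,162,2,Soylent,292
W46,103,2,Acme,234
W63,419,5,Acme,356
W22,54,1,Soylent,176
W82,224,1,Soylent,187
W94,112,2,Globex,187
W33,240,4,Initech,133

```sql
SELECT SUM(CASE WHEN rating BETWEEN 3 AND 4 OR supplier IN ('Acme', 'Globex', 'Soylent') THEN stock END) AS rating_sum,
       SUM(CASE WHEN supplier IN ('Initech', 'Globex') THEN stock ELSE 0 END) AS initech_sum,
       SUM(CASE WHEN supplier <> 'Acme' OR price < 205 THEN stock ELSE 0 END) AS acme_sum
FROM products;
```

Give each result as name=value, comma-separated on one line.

rating_sum=2827, initech_sum=1564, acme_sum=2423

[rating_sum: rating BETWEEN 3 AND 4 OR supplier IN ('Acme', 'Globex', 'Soylent')]
sku=W69: ✓ → 197
sku=W87: ✓ → 451
sku=W18: ✓ → 446
sku=W36: ✓ → 358
sku=W81: ✗
sku=W53: ✓ → 61
sku=W51: ✓ → 162
sku=W46: ✓ → 103
sku=W63: ✓ → 419
sku=W22: ✓ → 54
sku=W82: ✓ → 224
sku=W94: ✓ → 112
sku=W33: ✓ → 240
rating_sum = 197 + 451 + 446 + 358 + 61 + 162 + 103 + 419 + 54 + 224 + 112 + 240 = 2827
—
[initech_sum: supplier IN ('Initech', 'Globex')]
sku=W69: ✓ → 197
sku=W87: ✓ → 451
sku=W18: ✓ → 446
sku=W36: ✗
sku=W81: ✓ → 118
sku=W53: ✗
sku=W51: ✗
sku=W46: ✗
sku=W63: ✗
sku=W22: ✗
sku=W82: ✗
sku=W94: ✓ → 112
sku=W33: ✓ → 240
initech_sum = 197 + 451 + 446 + 118 + 112 + 240 = 1564
—
[acme_sum: supplier <> 'Acme' OR price < 205]
sku=W69: ✓ → 197
sku=W87: ✓ → 451
sku=W18: ✓ → 446
sku=W36: ✓ → 358
sku=W81: ✓ → 118
sku=W53: ✓ → 61
sku=W51: ✓ → 162
sku=W46: ✗
sku=W63: ✗
sku=W22: ✓ → 54
sku=W82: ✓ → 224
sku=W94: ✓ → 112
sku=W33: ✓ → 240
acme_sum = 197 + 451 + 446 + 358 + 118 + 61 + 162 + 54 + 224 + 112 + 240 = 2423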